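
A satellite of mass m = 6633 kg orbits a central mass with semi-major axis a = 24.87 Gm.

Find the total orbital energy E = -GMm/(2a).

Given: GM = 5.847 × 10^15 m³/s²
a = 24.87 Gm = 2.487 × 10^10 m
GM = 5.847 × 10^15 m³/s²
2a = 4.974 × 10^10 m
GMm = 5.847 × 10^15 × 6633 = 3.87832 × 10^19 m³·kg/s²
E = −GMm/(2a) = -7.79718 × 10^8 J ≈ -779.7 MJ

Final answer: -779.7 MJ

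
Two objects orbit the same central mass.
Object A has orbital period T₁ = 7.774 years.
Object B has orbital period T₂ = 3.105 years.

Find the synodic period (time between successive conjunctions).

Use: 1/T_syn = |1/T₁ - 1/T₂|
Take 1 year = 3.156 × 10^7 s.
T₁ = 7.774 years = 2.45347 × 10^8 s
T₂ = 3.105 years = 9.79938 × 10^7 s
1/T₁ = 4.07585 × 10^-9 s⁻¹
1/T₂ = 1.02047 × 10^-8 s⁻¹
|1/T₁ − 1/T₂| = 6.12887 × 10^-9 s⁻¹
T_syn = 1 / |1/T₁ − 1/T₂| = 1.63162 × 10^8 s ≈ 5.17 years

Final answer: T_syn = 5.17 years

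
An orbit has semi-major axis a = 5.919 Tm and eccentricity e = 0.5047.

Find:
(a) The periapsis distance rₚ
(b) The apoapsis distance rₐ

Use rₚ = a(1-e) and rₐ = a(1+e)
a = 5.919 Tm = 5.919 × 10^12 m
e = 0.5047:  1 − e = 0.4953,  1 + e = 1.5047
(a) rₚ = a(1 − e) = 5.919 × 10^12 m × 0.4953 = 2.93168 × 10^12 m ≈ 2.932 Tm
(b) rₐ = a(1 + e) = 5.919 × 10^12 m × 1.5047 = 8.90632 × 10^12 m ≈ 8.906 Tm

Final answer:
(a) rₚ = 2.932 Tm
(b) rₐ = 8.906 Tm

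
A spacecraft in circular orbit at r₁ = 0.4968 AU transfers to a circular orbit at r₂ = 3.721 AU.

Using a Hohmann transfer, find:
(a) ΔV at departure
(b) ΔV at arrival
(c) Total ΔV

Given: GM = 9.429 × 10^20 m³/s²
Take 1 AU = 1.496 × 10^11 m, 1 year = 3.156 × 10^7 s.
r₁ = 0.4968 AU = 7.43213 × 10^10 m
r₂ = 3.721 AU = 5.56662 × 10^11 m
GM = 9.429 × 10^20 m³/s²
Transfer ellipse: a_t = (r₁ + r₂)/2 = 3.15491 × 10^11 m
Circular speed at r₁: v₁ = √(GM/r₁) = 112636 m/s
Transfer speed at r₁ (periapsis): v₁ₜ = √(GM(2/r₁ − 1/a_t)) = 149616 m/s
(a) ΔV₁ = v₁ₜ − v₁ = 36980.3 m/s ≈ 7.801 AU/year
Circular speed at r₂: v₂ = √(GM/r₂) = 41156.4 m/s
Transfer speed at r₂ (apoapsis): v₂ₜ = √(GM(2/r₂ − 1/a_t)) = 19975.6 m/s
(b) ΔV₂ = v₂ − v₂ₜ = 21180.8 m/s ≈ 4.468 AU/year
(c) ΔV_total = ΔV₁ + ΔV₂ = 58161 m/s ≈ 12.27 AU/year

Final answer:
(a) ΔV₁ = 7.801 AU/year
(b) ΔV₂ = 4.468 AU/year
(c) ΔV_total = 12.27 AU/year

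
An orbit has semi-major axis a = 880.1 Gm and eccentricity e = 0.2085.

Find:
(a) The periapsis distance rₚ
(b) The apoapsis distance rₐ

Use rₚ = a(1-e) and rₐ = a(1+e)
a = 880.1 Gm = 8.801 × 10^11 m
e = 0.2085:  1 − e = 0.7915,  1 + e = 1.2085
(a) rₚ = a(1 − e) = 8.801 × 10^11 m × 0.7915 = 6.96599 × 10^11 m ≈ 696.6 Gm
(b) rₐ = a(1 + e) = 8.801 × 10^11 m × 1.2085 = 1.0636 × 10^12 m ≈ 1.064 Tm

Final answer:
(a) rₚ = 696.6 Gm
(b) rₐ = 1.064 Tm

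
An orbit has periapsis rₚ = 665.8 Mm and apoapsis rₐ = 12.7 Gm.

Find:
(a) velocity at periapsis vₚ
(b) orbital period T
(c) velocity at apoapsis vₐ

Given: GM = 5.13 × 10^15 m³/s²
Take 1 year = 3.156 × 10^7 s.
rₚ = 665.8 Mm = 6.658 × 10^8 m
rₐ = 12.7 Gm = 1.27 × 10^10 m
GM = 5.13 × 10^15 m³/s²
a = (rₚ + rₐ)/2 = 6.6829 × 10^9 m
e = (rₐ − rₚ)/(rₐ + rₚ) = (1.20342 × 10^10) / (1.33658 × 10^10) = 0.900373
(a) vₚ² = GM (2/rₚ − 1/a) = 5.13 × 10^15 × (3.00391 × 10^-9 − 1.49636 × 10^-10) = 1.46424 × 10^7 m²/s²;  vₚ = 3826.54 m/s ≈ 3.827 km/s
(b) a³ = 2.98466 × 10^29 m³;  T = 2π √(a³/GM) = 2π × 7.62761 × 10^6 s = 4.79257 × 10^7 s ≈ 1.519 years
(c) vₐ² = GM (2/rₐ − 1/a) = 5.13 × 10^15 × (1.5748 × 10^-10 − 1.49636 × 10^-10) = 40243.2 m²/s²;  vₐ = 200.607 m/s ≈ 200.6 m/s

Final answer:
(a) velocity at periapsis vₚ = 3.827 km/s
(b) orbital period T = 1.519 years
(c) velocity at apoapsis vₐ = 200.6 m/s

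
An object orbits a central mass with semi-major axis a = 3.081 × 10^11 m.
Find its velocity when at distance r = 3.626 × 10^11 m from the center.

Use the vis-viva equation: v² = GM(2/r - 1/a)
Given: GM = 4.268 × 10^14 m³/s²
a = 3.081 × 10^11 m
r = 3.626 × 10^11 m
GM = 4.268 × 10^14 m³/s²
2/r − 1/a = 5.51572 × 10^-12 − 3.2457 × 10^-12 = 2.27002 × 10^-12 m⁻¹
v² = GM (2/r − 1/a) = 968.845 m²/s²
v = 31.1263 m/s ≈ 31.13 m/s

Final answer: 31.13 m/s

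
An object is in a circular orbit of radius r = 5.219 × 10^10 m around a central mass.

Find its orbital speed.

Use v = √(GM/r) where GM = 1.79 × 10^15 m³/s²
r = 5.219 × 10^10 m
GM = 1.79 × 10^15 m³/s²
GM/r = (1.79 × 10^15) / (5.219 × 10^10) = 34297.8 m²/s²
v = √(GM/r) = 185.197 m/s ≈ 185.2 m/s

Final answer: 185.2 m/s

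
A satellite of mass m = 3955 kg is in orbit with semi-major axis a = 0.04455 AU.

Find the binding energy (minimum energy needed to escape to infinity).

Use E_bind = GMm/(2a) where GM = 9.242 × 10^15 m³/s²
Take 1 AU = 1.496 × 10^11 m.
a = 0.04455 AU = 6.66468 × 10^9 m
GM = 9.242 × 10^15 m³/s²
m = 3955 kg
GMm = 9.242 × 10^15 × 3955 = 3.65521 × 10^19 m³·kg/s²
2a = 1.33294 × 10^10 m
E_bind = GMm/(2a) = 2.74223 × 10^9 J ≈ 2.742 GJ

Final answer: 2.742 GJ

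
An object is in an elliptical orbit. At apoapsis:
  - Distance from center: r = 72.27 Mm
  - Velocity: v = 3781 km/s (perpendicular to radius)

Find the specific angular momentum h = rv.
r = 72.27 Mm = 7.227 × 10^7 m
v = 3781 km/s = 3.781 × 10^6 m/s
h = rv = 7.227 × 10^7 × 3.781 × 10^6 = 2.73253 × 10^14 m²/s ≈ 2.733 × 10^14 m²/s

Final answer: h = 2.733 × 10^14 m²/s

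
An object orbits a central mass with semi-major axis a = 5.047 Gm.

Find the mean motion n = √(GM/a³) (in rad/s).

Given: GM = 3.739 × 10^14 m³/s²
a = 5.047 Gm = 5.047 × 10^9 m
GM = 3.739 × 10^14 m³/s²
a³ = 1.28558 × 10^29 m³
GM/a³ = (3.739 × 10^14) / (1.28558 × 10^29) = 2.90841 × 10^-15 s⁻²
n = √(GM/a³) = 5.39297 × 10^-8 rad/s ≈ 5.393 × 10^-8 rad/s

Final answer: n = 5.393 × 10^-8 rad/s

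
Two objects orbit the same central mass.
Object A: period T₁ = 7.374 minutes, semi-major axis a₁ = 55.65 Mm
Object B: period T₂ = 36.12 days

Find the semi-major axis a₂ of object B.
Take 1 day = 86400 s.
T₁ = 7.374 minutes = 442.44 s
T₂ = 36.12 days = 3.12077 × 10^6 s
a₁ = 55.65 Mm = 5.565 × 10^7 m
Kepler's third law: (T₂/T₁)² = (a₂/a₁)³  ⇒  a₂ = a₁ (T₂/T₁)^(2/3)
T₂/T₁ = 7053.54
(T₂/T₁)^(2/3) = 367.794
a₂ = 5.565 × 10^7 m × 367.794 = 2.04677 × 10^10 m ≈ 20.47 Gm

Final answer: a₂ = 20.47 Gm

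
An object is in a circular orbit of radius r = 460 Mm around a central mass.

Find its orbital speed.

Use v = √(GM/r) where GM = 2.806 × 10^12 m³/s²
r = 460 Mm = 4.6 × 10^8 m
GM = 2.806 × 10^12 m³/s²
GM/r = (2.806 × 10^12) / (4.6 × 10^8) = 6100 m²/s²
v = √(GM/r) = 78.1025 m/s ≈ 78.1 m/s

Final answer: 78.1 m/s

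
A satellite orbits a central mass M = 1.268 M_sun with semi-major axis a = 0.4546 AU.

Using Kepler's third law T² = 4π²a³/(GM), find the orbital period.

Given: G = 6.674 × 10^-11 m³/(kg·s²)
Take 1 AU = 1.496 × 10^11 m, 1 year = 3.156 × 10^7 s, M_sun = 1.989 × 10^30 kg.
M = 1.268 M_sun = 2.52205 × 10^30 kg
GM = G × M = 6.674 × 10^-11 × 2.52205 × 10^30 = 1.68322 × 10^20 m³/s²
a = 0.4546 AU = 6.80082 × 10^10 m
a³ = 3.14545 × 10^32 m³
T = 2π √(a³/GM) = 2π √((3.14545 × 10^32) / (1.68322 × 10^20)) = 2π × 1.36701 × 10^6 s
T = 8.58917 × 10^6 s ≈ 0.2722 years

Final answer: 0.2722 years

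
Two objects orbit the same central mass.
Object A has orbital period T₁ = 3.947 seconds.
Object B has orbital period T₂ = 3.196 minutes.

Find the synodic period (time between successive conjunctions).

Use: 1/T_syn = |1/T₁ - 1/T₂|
T₁ = 3.947 seconds
T₂ = 3.196 minutes = 191.76 s
1/T₁ = 0.253357 s⁻¹
1/T₂ = 0.00521485 s⁻¹
|1/T₁ − 1/T₂| = 0.248142 s⁻¹
T_syn = 1 / |1/T₁ − 1/T₂| = 4.02995 s ≈ 4.03 seconds

Final answer: T_syn = 4.03 seconds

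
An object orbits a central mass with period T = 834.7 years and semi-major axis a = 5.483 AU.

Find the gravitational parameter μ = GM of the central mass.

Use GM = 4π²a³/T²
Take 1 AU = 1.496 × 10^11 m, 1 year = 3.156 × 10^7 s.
T = 834.7 years = 2.63431 × 10^10 s
a = 5.483 AU = 8.20257 × 10^11 m
a³ = 5.51886 × 10^35 m³
T² = 6.93961 × 10^20 s²
GM = 4π² × (5.51886 × 10^35) / (6.93961 × 10^20) = 3.1396 × 10^16 m³/s²
GM ≈ 3.14 × 10^16 m³/s²

Final answer: GM = 3.14 × 10^16 m³/s²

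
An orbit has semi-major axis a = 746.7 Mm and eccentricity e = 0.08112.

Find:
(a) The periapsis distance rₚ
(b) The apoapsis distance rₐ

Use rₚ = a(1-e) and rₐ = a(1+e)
a = 746.7 Mm = 7.467 × 10^8 m
e = 0.08112:  1 − e = 0.91888,  1 + e = 1.08112
(a) rₚ = a(1 − e) = 7.467 × 10^8 m × 0.91888 = 6.86128 × 10^8 m ≈ 686.1 Mm
(b) rₐ = a(1 + e) = 7.467 × 10^8 m × 1.08112 = 8.07272 × 10^8 m ≈ 807.3 Mm

Final answer:
(a) rₚ = 686.1 Mm
(b) rₐ = 807.3 Mm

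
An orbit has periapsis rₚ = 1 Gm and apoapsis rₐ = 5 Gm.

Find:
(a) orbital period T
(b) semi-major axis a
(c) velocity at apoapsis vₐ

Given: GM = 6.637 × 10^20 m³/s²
rₚ = 1 Gm = 1 × 10^9 m
rₐ = 5 Gm = 5 × 10^9 m
GM = 6.637 × 10^20 m³/s²
a = (rₚ + rₐ)/2 = 3 × 10^9 m
e = (rₐ − rₚ)/(rₐ + rₚ) = (4 × 10^9) / (6 × 10^9) = 0.666667
(a) a³ = 2.7 × 10^28 m³;  T = 2π √(a³/GM) = 2π × 6378.17 s = 40075.2 s ≈ 11.13 hours
(b) a = 3 × 10^9 m ≈ 3 Gm
(c) vₐ² = GM (2/rₐ − 1/a) = 6.637 × 10^20 × (4 × 10^-10 − 3.33333 × 10^-10) = 4.42467 × 10^10 m²/s²;  vₐ = 210349 m/s ≈ 210.3 km/s

Final answer:
(a) orbital period T = 11.13 hours
(b) semi-major axis a = 3 Gm
(c) velocity at apoapsis vₐ = 210.3 km/s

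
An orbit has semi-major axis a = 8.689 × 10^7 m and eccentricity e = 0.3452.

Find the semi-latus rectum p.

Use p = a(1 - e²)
a = 8.689 × 10^7 m
e = 0.3452,  e² = 0.119163,  1 − e² = 0.880837
p = a(1 − e²) = 8.689 × 10^7 m × 0.880837 = 7.65359 × 10^7 m ≈ 7.654 × 10^7 m

Final answer: p = 7.654 × 10^7 m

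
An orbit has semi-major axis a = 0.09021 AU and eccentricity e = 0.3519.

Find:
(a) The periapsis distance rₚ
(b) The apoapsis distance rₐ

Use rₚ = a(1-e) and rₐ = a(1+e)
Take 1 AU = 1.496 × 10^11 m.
a = 0.09021 AU = 1.34954 × 10^10 m
e = 0.3519:  1 − e = 0.6481,  1 + e = 1.3519
(a) rₚ = a(1 − e) = 1.34954 × 10^10 m × 0.6481 = 8.74638 × 10^9 m ≈ 0.05847 AU
(b) rₐ = a(1 + e) = 1.34954 × 10^10 m × 1.3519 = 1.82445 × 10^10 m ≈ 0.122 AU

Final answer:
(a) rₚ = 0.05847 AU
(b) rₐ = 0.122 AU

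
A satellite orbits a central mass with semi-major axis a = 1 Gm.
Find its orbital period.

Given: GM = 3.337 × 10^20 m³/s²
a = 1 Gm = 1 × 10^9 m
GM = 3.337 × 10^20 m³/s²
a³ = 1 × 10^27 m³
T = 2π √(a³/GM) = 2π √((1 × 10^27) / (3.337 × 10^20)) = 2π × 1731.1 s
T = 10876.8 s ≈ 3.021 hours

Final answer: 3.021 hours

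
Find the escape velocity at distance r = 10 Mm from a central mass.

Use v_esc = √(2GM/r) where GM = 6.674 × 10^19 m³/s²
r = 10 Mm = 1 × 10^7 m
GM = 6.674 × 10^19 m³/s²
2GM/r = 2 × (6.674 × 10^19) / (1 × 10^7) = 1.3348 × 10^13 m²/s²
v_esc = √(2GM/r) = 3.65349 × 10^6 m/s ≈ 3653 km/s

Final answer: 3653 km/s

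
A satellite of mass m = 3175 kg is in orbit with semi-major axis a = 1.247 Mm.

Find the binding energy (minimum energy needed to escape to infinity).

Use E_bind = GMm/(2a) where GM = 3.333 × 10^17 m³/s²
a = 1.247 Mm = 1.247 × 10^6 m
GM = 3.333 × 10^17 m³/s²
m = 3175 kg
GMm = 3.333 × 10^17 × 3175 = 1.05823 × 10^21 m³·kg/s²
2a = 2.494 × 10^6 m
E_bind = GMm/(2a) = 4.24309 × 10^14 J ≈ 424.3 TJ

Final answer: 424.3 TJ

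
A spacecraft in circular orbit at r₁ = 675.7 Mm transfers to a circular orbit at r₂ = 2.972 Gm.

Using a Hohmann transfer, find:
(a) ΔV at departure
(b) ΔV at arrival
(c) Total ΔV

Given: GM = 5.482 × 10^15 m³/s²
r₁ = 675.7 Mm = 6.757 × 10^8 m
r₂ = 2.972 Gm = 2.972 × 10^9 m
GM = 5.482 × 10^15 m³/s²
Transfer ellipse: a_t = (r₁ + r₂)/2 = 1.82385 × 10^9 m
Circular speed at r₁: v₁ = √(GM/r₁) = 2848.34 m/s
Transfer speed at r₁ (periapsis): v₁ₜ = √(GM(2/r₁ − 1/a_t)) = 3635.99 m/s
(a) ΔV₁ = v₁ₜ − v₁ = 787.643 m/s ≈ 787.6 m/s
Circular speed at r₂: v₂ = √(GM/r₂) = 1358.14 m/s
Transfer speed at r₂ (apoapsis): v₂ₜ = √(GM(2/r₂ − 1/a_t)) = 826.661 m/s
(b) ΔV₂ = v₂ − v₂ₜ = 531.481 m/s ≈ 531.5 m/s
(c) ΔV_total = ΔV₁ + ΔV₂ = 1319.12 m/s ≈ 1.319 km/s

Final answer:
(a) ΔV₁ = 787.6 m/s
(b) ΔV₂ = 531.5 m/s
(c) ΔV_total = 1.319 km/s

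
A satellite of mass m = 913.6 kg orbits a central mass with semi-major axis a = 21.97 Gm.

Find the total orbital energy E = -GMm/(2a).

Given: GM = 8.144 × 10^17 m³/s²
a = 21.97 Gm = 2.197 × 10^10 m
GM = 8.144 × 10^17 m³/s²
2a = 4.394 × 10^10 m
GMm = 8.144 × 10^17 × 913.6 = 7.44036 × 10^20 m³·kg/s²
E = −GMm/(2a) = -1.6933 × 10^10 J ≈ -16.93 GJ

Final answer: -16.93 GJ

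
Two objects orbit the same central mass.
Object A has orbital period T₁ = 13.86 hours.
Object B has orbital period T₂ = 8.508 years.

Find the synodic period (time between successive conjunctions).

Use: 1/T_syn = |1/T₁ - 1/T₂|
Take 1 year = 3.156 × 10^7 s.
T₁ = 13.86 hours = 49896 s
T₂ = 8.508 years = 2.68512 × 10^8 s
1/T₁ = 2.00417 × 10^-5 s⁻¹
1/T₂ = 3.72422 × 10^-9 s⁻¹
|1/T₁ − 1/T₂| = 2.0038 × 10^-5 s⁻¹
T_syn = 1 / |1/T₁ − 1/T₂| = 49905.3 s ≈ 13.86 hours

Final answer: T_syn = 13.86 hours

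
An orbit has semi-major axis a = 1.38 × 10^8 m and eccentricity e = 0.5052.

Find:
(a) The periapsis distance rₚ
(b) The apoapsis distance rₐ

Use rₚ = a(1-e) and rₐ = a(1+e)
a = 1.38 × 10^8 m
e = 0.5052:  1 − e = 0.4948,  1 + e = 1.5052
(a) rₚ = a(1 − e) = 1.38 × 10^8 m × 0.4948 = 6.82824 × 10^7 m ≈ 6.828 × 10^7 m
(b) rₐ = a(1 + e) = 1.38 × 10^8 m × 1.5052 = 2.07718 × 10^8 m ≈ 2.077 × 10^8 m

Final answer:
(a) rₚ = 6.828 × 10^7 m
(b) rₐ = 2.077 × 10^8 m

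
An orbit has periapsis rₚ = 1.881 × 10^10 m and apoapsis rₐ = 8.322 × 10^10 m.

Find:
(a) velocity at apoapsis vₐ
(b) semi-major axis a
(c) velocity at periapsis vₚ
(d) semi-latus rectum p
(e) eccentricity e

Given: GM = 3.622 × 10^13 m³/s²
rₚ = 1.881 × 10^10 m
rₐ = 8.322 × 10^10 m
GM = 3.622 × 10^13 m³/s²
a = (rₚ + rₐ)/2 = 5.1015 × 10^10 m
e = (rₐ − rₚ)/(rₐ + rₚ) = (6.441 × 10^10) / (1.0203 × 10^11) = 0.631285
(a) vₐ² = GM (2/rₐ − 1/a) = 3.622 × 10^13 × (2.40327 × 10^-11 − 1.96021 × 10^-11) = 160.477 m²/s²;  vₐ = 12.6679 m/s ≈ 12.67 m/s
(b) a = 5.1015 × 10^10 m ≈ 5.101 × 10^10 m
(c) vₚ² = GM (2/rₚ − 1/a) = 3.622 × 10^13 × (1.06326 × 10^-10 − 1.96021 × 10^-11) = 3141.16 m²/s²;  vₚ = 56.046 m/s ≈ 56.05 m/s
(d) 1 − e² = 0.601479;  p = a(1 − e²) = 5.1015 × 10^10 × 0.601479 = 3.06845 × 10^10 m ≈ 3.068 × 10^10 m
(e) e = 0.631285 ≈ 0.6313

Final answer:
(a) velocity at apoapsis vₐ = 12.67 m/s
(b) semi-major axis a = 5.101 × 10^10 m
(c) velocity at periapsis vₚ = 56.05 m/s
(d) semi-latus rectum p = 3.068 × 10^10 m
(e) eccentricity e = 0.6313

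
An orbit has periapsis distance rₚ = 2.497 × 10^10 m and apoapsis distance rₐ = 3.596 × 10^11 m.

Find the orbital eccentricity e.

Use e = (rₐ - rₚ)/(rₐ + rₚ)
rₚ = 2.497 × 10^10 m
rₐ = 3.596 × 10^11 m
rₐ − rₚ = 3.3463 × 10^11 m
rₐ + rₚ = 3.8457 × 10^11 m
e = (rₐ − rₚ)/(rₐ + rₚ) = 0.870141

Final answer: e = 0.8701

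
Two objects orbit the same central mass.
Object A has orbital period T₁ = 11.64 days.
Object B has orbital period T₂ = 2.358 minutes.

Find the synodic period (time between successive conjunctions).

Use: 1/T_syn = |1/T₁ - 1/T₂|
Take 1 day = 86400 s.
T₁ = 11.64 days = 1.0057 × 10^6 s
T₂ = 2.358 minutes = 141.48 s
1/T₁ = 9.94336 × 10^-7 s⁻¹
1/T₂ = 0.00706814 s⁻¹
|1/T₁ − 1/T₂| = 0.00706714 s⁻¹
T_syn = 1 / |1/T₁ − 1/T₂| = 141.5 s ≈ 2.358 minutes

Final answer: T_syn = 2.358 minutes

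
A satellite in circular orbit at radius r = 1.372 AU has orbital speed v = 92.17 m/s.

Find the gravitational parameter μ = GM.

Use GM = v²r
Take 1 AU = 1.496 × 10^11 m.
r = 1.372 AU = 2.05251 × 10^11 m
v = 92.17 m/s
v² = 8495.31 m²/s²
GM = v²r = 8495.31 × 2.05251 × 10^11 = 1.74367 × 10^15 m³/s²
GM ≈ 1.744 × 10^15 m³/s²

Final answer: GM = 1.744 × 10^15 m³/s²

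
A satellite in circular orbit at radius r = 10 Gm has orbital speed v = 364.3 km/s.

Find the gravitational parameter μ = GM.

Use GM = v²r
r = 10 Gm = 1 × 10^10 m
v = 364.3 km/s = 364300 m/s
v² = 1.32714 × 10^11 m²/s²
GM = v²r = 1.32714 × 10^11 × 1 × 10^10 = 1.32714 × 10^21 m³/s²
GM ≈ 1.327 × 10^21 m³/s²

Final answer: GM = 1.327 × 10^21 m³/s²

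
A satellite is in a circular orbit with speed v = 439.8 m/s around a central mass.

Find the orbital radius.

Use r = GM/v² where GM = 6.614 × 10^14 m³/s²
v = 439.8 m/s
GM = 6.614 × 10^14 m³/s²
v² = 193424 m²/s²
r = GM/v² = (6.614 × 10^14) / 193424 = 3.41943 × 10^9 m ≈ 3.419 × 10^9 m

Final answer: 3.419 × 10^9 m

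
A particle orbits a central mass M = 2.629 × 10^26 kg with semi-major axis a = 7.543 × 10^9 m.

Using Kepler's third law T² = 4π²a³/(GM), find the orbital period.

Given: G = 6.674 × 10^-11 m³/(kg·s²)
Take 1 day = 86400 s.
M = 2.629 × 10^26 kg
GM = G × M = 6.674 × 10^-11 × 2.629 × 10^26 = 1.75459 × 10^16 m³/s²
a = 7.543 × 10^9 m
a³ = 4.29173 × 10^29 m³
T = 2π √(a³/GM) = 2π √((4.29173 × 10^29) / (1.75459 × 10^16)) = 2π × 4.9457 × 10^6 s
T = 3.10747 × 10^7 s ≈ 359.7 days

Final answer: 359.7 days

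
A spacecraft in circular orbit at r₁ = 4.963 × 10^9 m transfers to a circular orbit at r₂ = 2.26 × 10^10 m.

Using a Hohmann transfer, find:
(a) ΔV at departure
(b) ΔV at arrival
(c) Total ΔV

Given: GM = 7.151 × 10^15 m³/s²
r₁ = 4.963 × 10^9 m
r₂ = 2.26 × 10^10 m
GM = 7.151 × 10^15 m³/s²
Transfer ellipse: a_t = (r₁ + r₂)/2 = 1.37815 × 10^10 m
Circular speed at r₁: v₁ = √(GM/r₁) = 1200.36 m/s
Transfer speed at r₁ (periapsis): v₁ₜ = √(GM(2/r₁ − 1/a_t)) = 1537.15 m/s
(a) ΔV₁ = v₁ₜ − v₁ = 336.794 m/s ≈ 336.8 m/s
Circular speed at r₂: v₂ = √(GM/r₂) = 562.509 m/s
Transfer speed at r₂ (apoapsis): v₂ₜ = √(GM(2/r₂ − 1/a_t)) = 337.562 m/s
(b) ΔV₂ = v₂ − v₂ₜ = 224.947 m/s ≈ 224.9 m/s
(c) ΔV_total = ΔV₁ + ΔV₂ = 561.741 m/s ≈ 561.7 m/s

Final answer:
(a) ΔV₁ = 336.8 m/s
(b) ΔV₂ = 224.9 m/s
(c) ΔV_total = 561.7 m/s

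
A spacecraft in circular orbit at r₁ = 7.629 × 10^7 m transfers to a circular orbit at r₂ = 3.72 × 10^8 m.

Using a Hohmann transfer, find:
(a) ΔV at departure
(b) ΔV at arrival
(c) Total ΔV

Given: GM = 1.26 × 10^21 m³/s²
r₁ = 7.629 × 10^7 m
r₂ = 3.72 × 10^8 m
GM = 1.26 × 10^21 m³/s²
Transfer ellipse: a_t = (r₁ + r₂)/2 = 2.24145 × 10^8 m
Circular speed at r₁: v₁ = √(GM/r₁) = 4.06398 × 10^6 m/s
Transfer speed at r₁ (periapsis): v₁ₜ = √(GM(2/r₁ − 1/a_t)) = 5.2355 × 10^6 m/s
(a) ΔV₁ = v₁ₜ − v₁ = 1.17152 × 10^6 m/s ≈ 1172 km/s
Circular speed at r₂: v₂ = √(GM/r₂) = 1.84041 × 10^6 m/s
Transfer speed at r₂ (apoapsis): v₂ₜ = √(GM(2/r₂ − 1/a_t)) = 1.0737 × 10^6 m/s
(b) ΔV₂ = v₂ − v₂ₜ = 766706 m/s ≈ 766.7 km/s
(c) ΔV_total = ΔV₁ + ΔV₂ = 1.93823 × 10^6 m/s ≈ 1938 km/s

Final answer:
(a) ΔV₁ = 1172 km/s
(b) ΔV₂ = 766.7 km/s
(c) ΔV_total = 1938 km/s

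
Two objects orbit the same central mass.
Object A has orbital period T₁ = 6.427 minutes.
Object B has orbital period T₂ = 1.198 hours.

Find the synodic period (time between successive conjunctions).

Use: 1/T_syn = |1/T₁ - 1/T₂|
T₁ = 6.427 minutes = 385.62 s
T₂ = 1.198 hours = 4312.8 s
1/T₁ = 0.00259323 s⁻¹
1/T₂ = 0.000231868 s⁻¹
|1/T₁ − 1/T₂| = 0.00236136 s⁻¹
T_syn = 1 / |1/T₁ − 1/T₂| = 423.485 s ≈ 7.058 minutes

Final answer: T_syn = 7.058 minutes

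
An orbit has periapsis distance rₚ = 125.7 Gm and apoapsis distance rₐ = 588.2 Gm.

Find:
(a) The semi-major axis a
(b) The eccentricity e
rₚ = 125.7 Gm = 1.257 × 10^11 m
rₐ = 588.2 Gm = 5.882 × 10^11 m
(a) a = (rₚ + rₐ)/2 = 3.5695 × 10^11 m ≈ 356.9 Gm
(b) e = (rₐ − rₚ)/(rₐ + rₚ) = (4.625 × 10^11) / (7.139 × 10^11) = 0.64785

Final answer:
(a) a = 356.9 Gm
(b) e = 0.6478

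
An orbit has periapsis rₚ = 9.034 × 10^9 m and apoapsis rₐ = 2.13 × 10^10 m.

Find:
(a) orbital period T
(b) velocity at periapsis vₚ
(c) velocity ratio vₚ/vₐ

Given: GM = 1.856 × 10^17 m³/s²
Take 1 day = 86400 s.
rₚ = 9.034 × 10^9 m
rₐ = 2.13 × 10^10 m
GM = 1.856 × 10^17 m³/s²
a = (rₚ + rₐ)/2 = 1.5167 × 10^10 m
e = (rₐ − rₚ)/(rₐ + rₚ) = (1.2266 × 10^10) / (3.0334 × 10^10) = 0.404365
(a) a³ = 3.48898 × 10^30 m³;  T = 2π √(a³/GM) = 2π × 4.33571 × 10^6 s = 2.72421 × 10^7 s ≈ 315.3 days
(b) vₚ² = GM (2/rₚ − 1/a) = 1.856 × 10^17 × (2.21386 × 10^-10 − 6.59326 × 10^-11) = 2.88521 × 10^7 m²/s²;  vₚ = 5371.42 m/s ≈ 5.371 km/s
(c) vₚ/vₐ = rₐ/rₚ (angular momentum) = (2.13 × 10^10) / (9.034 × 10^9) = 2.35776 ≈ 2.358

Final answer:
(a) orbital period T = 315.3 days
(b) velocity at periapsis vₚ = 5.371 km/s
(c) velocity ratio vₚ/vₐ = 2.358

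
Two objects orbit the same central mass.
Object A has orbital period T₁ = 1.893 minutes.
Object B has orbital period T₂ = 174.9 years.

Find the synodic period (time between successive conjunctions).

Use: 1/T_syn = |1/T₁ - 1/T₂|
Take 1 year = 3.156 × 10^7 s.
T₁ = 1.893 minutes = 113.58 s
T₂ = 174.9 years = 5.51984 × 10^9 s
1/T₁ = 0.00880437 s⁻¹
1/T₂ = 1.81165 × 10^-10 s⁻¹
|1/T₁ − 1/T₂| = 0.00880437 s⁻¹
T_syn = 1 / |1/T₁ − 1/T₂| = 113.58 s ≈ 1.893 minutes

Final answer: T_syn = 1.893 minutes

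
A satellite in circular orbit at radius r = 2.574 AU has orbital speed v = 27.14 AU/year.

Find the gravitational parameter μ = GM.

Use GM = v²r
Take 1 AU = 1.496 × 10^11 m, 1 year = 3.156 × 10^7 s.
r = 2.574 AU = 3.8507 × 10^11 m
v = 27.14 AU/year = 128648 m/s
v² = 1.65504 × 10^10 m²/s²
GM = v²r = 1.65504 × 10^10 × 3.8507 × 10^11 = 6.37307 × 10^21 m³/s²
GM ≈ 6.373 × 10^21 m³/s²

Final answer: GM = 6.373 × 10^21 m³/s²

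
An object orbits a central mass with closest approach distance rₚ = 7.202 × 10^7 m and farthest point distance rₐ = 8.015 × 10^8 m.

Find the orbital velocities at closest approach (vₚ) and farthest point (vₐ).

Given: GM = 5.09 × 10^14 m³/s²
rₚ = 7.202 × 10^7 m
rₐ = 8.015 × 10^8 m
GM = 5.09 × 10^14 m³/s²
a = (rₚ + rₐ)/2 = 4.3676 × 10^8 m
Vis-viva: v² = GM (2/r − 1/a)
vₚ² = 5.09 × 10^14 × (2.77701 × 10^-8 − 2.28959 × 10^-9) = 1.29696 × 10^7 m²/s²
vₚ = 3601.33 m/s ≈ 3.601 km/s
vₐ² = 5.09 × 10^14 × (2.49532 × 10^-9 − 2.28959 × 10^-9) = 104719 m²/s²
vₐ = 323.603 m/s ≈ 323.6 m/s

Final answer: vₚ = 3.601 km/s, vₐ = 323.6 m/s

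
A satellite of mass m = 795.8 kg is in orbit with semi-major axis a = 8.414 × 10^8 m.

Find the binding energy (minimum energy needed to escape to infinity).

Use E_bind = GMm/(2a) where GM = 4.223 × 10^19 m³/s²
a = 8.414 × 10^8 m
GM = 4.223 × 10^19 m³/s²
m = 795.8 kg
GMm = 4.223 × 10^19 × 795.8 = 3.36066 × 10^22 m³·kg/s²
2a = 1.6828 × 10^9 m
E_bind = GMm/(2a) = 1.99707 × 10^13 J ≈ 19.97 TJ

Final answer: 19.97 TJ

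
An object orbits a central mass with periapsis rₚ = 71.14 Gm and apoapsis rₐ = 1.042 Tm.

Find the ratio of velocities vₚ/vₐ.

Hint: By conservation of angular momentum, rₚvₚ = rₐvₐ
rₚ = 71.14 Gm = 7.114 × 10^10 m
rₐ = 1.042 Tm = 1.042 × 10^12 m
rₚvₚ = rₐvₐ  ⇒  vₚ/vₐ = rₐ/rₚ
vₚ/vₐ = (1.042 × 10^12) / (7.114 × 10^10) = 14.6472

Final answer: vₚ/vₐ = 14.65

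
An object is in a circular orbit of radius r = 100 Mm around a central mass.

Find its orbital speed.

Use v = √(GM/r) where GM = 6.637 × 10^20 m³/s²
r = 100 Mm = 1 × 10^8 m
GM = 6.637 × 10^20 m³/s²
GM/r = (6.637 × 10^20) / (1 × 10^8) = 6.637 × 10^12 m²/s²
v = √(GM/r) = 2.57624 × 10^6 m/s ≈ 2576 km/s

Final answer: 2576 km/s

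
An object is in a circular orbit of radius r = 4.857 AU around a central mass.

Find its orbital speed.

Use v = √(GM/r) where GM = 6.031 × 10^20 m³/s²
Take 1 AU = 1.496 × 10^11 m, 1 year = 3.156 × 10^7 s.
r = 4.857 AU = 7.26607 × 10^11 m
GM = 6.031 × 10^20 m³/s²
GM/r = (6.031 × 10^20) / (7.26607 × 10^11) = 8.30022 × 10^8 m²/s²
v = √(GM/r) = 28810.1 m/s ≈ 6.078 AU/year

Final answer: 6.078 AU/year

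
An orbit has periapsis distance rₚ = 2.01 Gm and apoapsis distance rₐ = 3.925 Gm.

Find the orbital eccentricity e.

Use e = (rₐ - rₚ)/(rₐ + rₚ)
rₚ = 2.01 Gm = 2.01 × 10^9 m
rₐ = 3.925 Gm = 3.925 × 10^9 m
rₐ − rₚ = 1.915 × 10^9 m
rₐ + rₚ = 5.935 × 10^9 m
e = (rₐ − rₚ)/(rₐ + rₚ) = 0.322662

Final answer: e = 0.3227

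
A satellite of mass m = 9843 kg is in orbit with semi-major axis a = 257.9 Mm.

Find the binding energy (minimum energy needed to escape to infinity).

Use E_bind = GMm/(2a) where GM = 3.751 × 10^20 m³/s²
a = 257.9 Mm = 2.579 × 10^8 m
GM = 3.751 × 10^20 m³/s²
m = 9843 kg
GMm = 3.751 × 10^20 × 9843 = 3.69211 × 10^24 m³·kg/s²
2a = 5.158 × 10^8 m
E_bind = GMm/(2a) = 7.15803 × 10^15 J ≈ 7.158 PJ

Final answer: 7.158 PJ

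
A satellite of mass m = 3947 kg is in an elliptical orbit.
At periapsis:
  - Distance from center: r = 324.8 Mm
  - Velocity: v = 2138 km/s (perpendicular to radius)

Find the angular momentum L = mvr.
r = 324.8 Mm = 3.248 × 10^8 m
v = 2138 km/s = 2.138 × 10^6 m/s
vr = 2.138 × 10^6 × 3.248 × 10^8 = 6.94422 × 10^14 m²/s
L = m × vr = 3947 × 6.94422 × 10^14 = 2.74089 × 10^18 kg·m²/s ≈ 2.741 × 10^18 kg·m²/s

Final answer: L = 2.741 × 10^18 kg·m²/s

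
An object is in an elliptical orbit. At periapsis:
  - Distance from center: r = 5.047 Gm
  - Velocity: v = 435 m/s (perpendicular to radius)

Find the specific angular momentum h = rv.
r = 5.047 Gm = 5.047 × 10^9 m
v = 435 m/s
h = rv = 5.047 × 10^9 × 435 = 2.19544 × 10^12 m²/s ≈ 2.195 × 10^12 m²/s

Final answer: h = 2.195 × 10^12 m²/s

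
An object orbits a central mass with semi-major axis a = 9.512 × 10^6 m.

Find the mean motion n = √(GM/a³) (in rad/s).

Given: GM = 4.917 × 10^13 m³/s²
a = 9.512 × 10^6 m
GM = 4.917 × 10^13 m³/s²
a³ = 8.60628 × 10^20 m³
GM/a³ = (4.917 × 10^13) / (8.60628 × 10^20) = 5.71327 × 10^-8 s⁻²
n = √(GM/a³) = 0.000239024 rad/s ≈ 0.000239 rad/s

Final answer: n = 0.000239 rad/s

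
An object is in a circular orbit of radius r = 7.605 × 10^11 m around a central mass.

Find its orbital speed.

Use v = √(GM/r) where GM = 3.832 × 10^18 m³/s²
r = 7.605 × 10^11 m
GM = 3.832 × 10^18 m³/s²
GM/r = (3.832 × 10^18) / (7.605 × 10^11) = 5.03879 × 10^6 m²/s²
v = √(GM/r) = 2244.72 m/s ≈ 2.245 km/s

Final answer: 2.245 km/s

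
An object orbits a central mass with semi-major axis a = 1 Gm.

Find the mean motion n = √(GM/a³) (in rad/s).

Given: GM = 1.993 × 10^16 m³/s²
a = 1 Gm = 1 × 10^9 m
GM = 1.993 × 10^16 m³/s²
a³ = 1 × 10^27 m³
GM/a³ = (1.993 × 10^16) / (1 × 10^27) = 1.993 × 10^-11 s⁻²
n = √(GM/a³) = 4.4643 × 10^-6 rad/s ≈ 4.464 × 10^-6 rad/s

Final answer: n = 4.464 × 10^-6 rad/s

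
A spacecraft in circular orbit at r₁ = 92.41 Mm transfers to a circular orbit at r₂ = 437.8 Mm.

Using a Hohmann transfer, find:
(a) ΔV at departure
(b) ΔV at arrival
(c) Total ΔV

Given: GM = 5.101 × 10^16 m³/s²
r₁ = 92.41 Mm = 9.241 × 10^7 m
r₂ = 437.8 Mm = 4.378 × 10^8 m
GM = 5.101 × 10^16 m³/s²
Transfer ellipse: a_t = (r₁ + r₂)/2 = 2.65105 × 10^8 m
Circular speed at r₁: v₁ = √(GM/r₁) = 23494.6 m/s
Transfer speed at r₁ (periapsis): v₁ₜ = √(GM(2/r₁ − 1/a_t)) = 30192.4 m/s
(a) ΔV₁ = v₁ₜ − v₁ = 6697.76 m/s ≈ 6.698 km/s
Circular speed at r₂: v₂ = √(GM/r₂) = 10794.2 m/s
Transfer speed at r₂ (apoapsis): v₂ₜ = √(GM(2/r₂ − 1/a_t)) = 6372.95 m/s
(b) ΔV₂ = v₂ − v₂ₜ = 4421.24 m/s ≈ 4.421 km/s
(c) ΔV_total = ΔV₁ + ΔV₂ = 11119 m/s ≈ 11.12 km/s

Final answer:
(a) ΔV₁ = 6.698 km/s
(b) ΔV₂ = 4.421 km/s
(c) ΔV_total = 11.12 km/s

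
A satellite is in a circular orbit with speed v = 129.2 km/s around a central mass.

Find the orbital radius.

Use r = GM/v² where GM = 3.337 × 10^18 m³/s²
v = 129.2 km/s = 129200 m/s
GM = 3.337 × 10^18 m³/s²
v² = 1.66926 × 10^10 m²/s²
r = GM/v² = (3.337 × 10^18) / (1.66926 × 10^10) = 1.99908 × 10^8 m ≈ 199.9 Mm

Final answer: 199.9 Mm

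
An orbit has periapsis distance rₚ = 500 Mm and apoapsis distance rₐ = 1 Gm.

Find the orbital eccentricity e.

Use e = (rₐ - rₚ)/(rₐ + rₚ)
rₚ = 500 Mm = 5 × 10^8 m
rₐ = 1 Gm = 1 × 10^9 m
rₐ − rₚ = 5 × 10^8 m
rₐ + rₚ = 1.5 × 10^9 m
e = (rₐ − rₚ)/(rₐ + rₚ) = 0.333333

Final answer: e = 0.3333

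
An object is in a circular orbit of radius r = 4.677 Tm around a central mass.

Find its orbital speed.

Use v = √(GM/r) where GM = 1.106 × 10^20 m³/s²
r = 4.677 Tm = 4.677 × 10^12 m
GM = 1.106 × 10^20 m³/s²
GM/r = (1.106 × 10^20) / (4.677 × 10^12) = 2.36476 × 10^7 m²/s²
v = √(GM/r) = 4862.88 m/s ≈ 4.863 km/s

Final answer: 4.863 km/s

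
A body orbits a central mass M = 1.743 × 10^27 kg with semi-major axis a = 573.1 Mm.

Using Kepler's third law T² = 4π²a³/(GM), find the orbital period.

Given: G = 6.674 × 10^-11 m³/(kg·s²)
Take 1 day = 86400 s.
M = 1.743 × 10^27 kg
GM = G × M = 6.674 × 10^-11 × 1.743 × 10^27 = 1.16328 × 10^17 m³/s²
a = 573.1 Mm = 5.731 × 10^8 m
a³ = 1.88231 × 10^26 m³
T = 2π √(a³/GM) = 2π √((1.88231 × 10^26) / (1.16328 × 10^17)) = 2π × 40225.7 s
T = 252746 s ≈ 2.925 days

Final answer: 2.925 days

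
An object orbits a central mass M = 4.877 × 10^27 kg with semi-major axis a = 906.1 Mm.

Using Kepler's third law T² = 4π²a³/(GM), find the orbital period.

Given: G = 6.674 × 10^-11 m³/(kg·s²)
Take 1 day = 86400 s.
M = 4.877 × 10^27 kg
GM = G × M = 6.674 × 10^-11 × 4.877 × 10^27 = 3.25491 × 10^17 m³/s²
a = 906.1 Mm = 9.061 × 10^8 m
a³ = 7.43924 × 10^26 m³
T = 2π √(a³/GM) = 2π √((7.43924 × 10^26) / (3.25491 × 10^17)) = 2π × 47807.4 s
T = 300382 s ≈ 3.477 days

Final answer: 3.477 days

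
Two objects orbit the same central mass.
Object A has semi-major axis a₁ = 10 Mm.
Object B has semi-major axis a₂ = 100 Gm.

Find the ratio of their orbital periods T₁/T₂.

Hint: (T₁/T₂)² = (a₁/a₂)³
a₁ = 10 Mm = 1 × 10^7 m
a₂ = 100 Gm = 1 × 10^11 m
a₁/a₂ = 0.0001
T₁/T₂ = (a₁/a₂)^(3/2) = (0.0001)^1.5 = 1 × 10^-6

Final answer: T₁/T₂ = 1 × 10^-6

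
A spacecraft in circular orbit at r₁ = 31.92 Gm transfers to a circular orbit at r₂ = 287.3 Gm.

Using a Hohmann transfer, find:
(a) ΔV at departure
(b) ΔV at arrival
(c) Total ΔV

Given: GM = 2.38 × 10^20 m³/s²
r₁ = 31.92 Gm = 3.192 × 10^10 m
r₂ = 287.3 Gm = 2.873 × 10^11 m
GM = 2.38 × 10^20 m³/s²
Transfer ellipse: a_t = (r₁ + r₂)/2 = 1.5961 × 10^11 m
Circular speed at r₁: v₁ = √(GM/r₁) = 86348.9 m/s
Transfer speed at r₁ (periapsis): v₁ₜ = √(GM(2/r₁ − 1/a_t)) = 115850 m/s
(a) ΔV₁ = v₁ₜ − v₁ = 29500.7 m/s ≈ 29.5 km/s
Circular speed at r₂: v₂ = √(GM/r₂) = 28782 m/s
Transfer speed at r₂ (apoapsis): v₂ₜ = √(GM(2/r₂ − 1/a_t)) = 12871.3 m/s
(b) ΔV₂ = v₂ − v₂ₜ = 15910.7 m/s ≈ 15.91 km/s
(c) ΔV_total = ΔV₁ + ΔV₂ = 45411.4 m/s ≈ 45.41 km/s

Final answer:
(a) ΔV₁ = 29.5 km/s
(b) ΔV₂ = 15.91 km/s
(c) ΔV_total = 45.41 km/s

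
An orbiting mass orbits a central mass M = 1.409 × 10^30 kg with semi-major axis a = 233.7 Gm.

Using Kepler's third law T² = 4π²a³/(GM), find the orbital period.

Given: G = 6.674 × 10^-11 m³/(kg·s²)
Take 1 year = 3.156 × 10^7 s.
M = 1.409 × 10^30 kg
GM = G × M = 6.674 × 10^-11 × 1.409 × 10^30 = 9.40367 × 10^19 m³/s²
a = 233.7 Gm = 2.337 × 10^11 m
a³ = 1.27637 × 10^34 m³
T = 2π √(a³/GM) = 2π √((1.27637 × 10^34) / (9.40367 × 10^19)) = 2π × 1.16504 × 10^7 s
T = 7.32014 × 10^7 s ≈ 2.319 years

Final answer: 2.319 years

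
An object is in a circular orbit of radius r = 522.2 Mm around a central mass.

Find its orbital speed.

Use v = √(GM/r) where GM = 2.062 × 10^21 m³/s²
r = 522.2 Mm = 5.222 × 10^8 m
GM = 2.062 × 10^21 m³/s²
GM/r = (2.062 × 10^21) / (5.222 × 10^8) = 3.94868 × 10^12 m²/s²
v = √(GM/r) = 1.98713 × 10^6 m/s ≈ 1987 km/s

Final answer: 1987 km/s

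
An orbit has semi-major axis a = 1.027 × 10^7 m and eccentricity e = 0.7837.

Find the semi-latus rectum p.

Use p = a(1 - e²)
a = 1.027 × 10^7 m
e = 0.7837,  e² = 0.614186,  1 − e² = 0.385814
p = a(1 − e²) = 1.027 × 10^7 m × 0.385814 = 3.96231 × 10^6 m ≈ 3.962 × 10^6 m

Final answer: p = 3.962 × 10^6 m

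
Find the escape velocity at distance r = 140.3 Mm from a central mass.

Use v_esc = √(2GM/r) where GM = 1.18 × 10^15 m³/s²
r = 140.3 Mm = 1.403 × 10^8 m
GM = 1.18 × 10^15 m³/s²
2GM/r = 2 × (1.18 × 10^15) / (1.403 × 10^8) = 1.68211 × 10^7 m²/s²
v_esc = √(2GM/r) = 4101.35 m/s ≈ 4.101 km/s

Final answer: 4.101 km/s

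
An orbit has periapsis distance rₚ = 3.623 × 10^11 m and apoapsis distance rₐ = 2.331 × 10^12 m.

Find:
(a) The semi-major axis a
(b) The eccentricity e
rₚ = 3.623 × 10^11 m
rₐ = 2.331 × 10^12 m
(a) a = (rₚ + rₐ)/2 = 1.34665 × 10^12 m ≈ 1.347 × 10^12 m
(b) e = (rₐ − rₚ)/(rₐ + rₚ) = (1.9687 × 10^12) / (2.6933 × 10^12) = 0.730962

Final answer:
(a) a = 1.347 × 10^12 m
(b) e = 0.731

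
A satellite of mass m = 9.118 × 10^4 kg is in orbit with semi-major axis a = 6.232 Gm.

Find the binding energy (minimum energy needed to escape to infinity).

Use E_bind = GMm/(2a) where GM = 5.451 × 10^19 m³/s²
a = 6.232 Gm = 6.232 × 10^9 m
GM = 5.451 × 10^19 m³/s²
m = 9.118 × 10^4 kg
GMm = 5.451 × 10^19 × 91180 = 4.97022 × 10^24 m³·kg/s²
2a = 1.2464 × 10^10 m
E_bind = GMm/(2a) = 3.98766 × 10^14 J ≈ 398.8 TJ

Final answer: 398.8 TJ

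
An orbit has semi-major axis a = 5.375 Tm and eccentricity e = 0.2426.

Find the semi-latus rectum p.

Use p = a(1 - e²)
a = 5.375 Tm = 5.375 × 10^12 m
e = 0.2426,  e² = 0.0588548,  1 − e² = 0.941145
p = a(1 − e²) = 5.375 × 10^12 m × 0.941145 = 5.05866 × 10^12 m ≈ 5.059 Tm

Final answer: p = 5.059 Tm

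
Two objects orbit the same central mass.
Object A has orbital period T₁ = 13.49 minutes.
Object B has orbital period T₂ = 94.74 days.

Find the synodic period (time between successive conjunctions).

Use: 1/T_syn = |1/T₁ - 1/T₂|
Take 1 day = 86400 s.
T₁ = 13.49 minutes = 809.4 s
T₂ = 94.74 days = 8.18554 × 10^6 s
1/T₁ = 0.00123548 s⁻¹
1/T₂ = 1.22167 × 10^-7 s⁻¹
|1/T₁ − 1/T₂| = 0.00123536 s⁻¹
T_syn = 1 / |1/T₁ − 1/T₂| = 809.48 s ≈ 13.49 minutes

Final answer: T_syn = 13.49 minutes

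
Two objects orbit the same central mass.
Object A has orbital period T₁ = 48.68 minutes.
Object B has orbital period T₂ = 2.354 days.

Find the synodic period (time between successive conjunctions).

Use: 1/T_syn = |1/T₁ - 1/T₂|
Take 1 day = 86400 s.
T₁ = 48.68 minutes = 2920.8 s
T₂ = 2.354 days = 203386 s
1/T₁ = 0.000342372 s⁻¹
1/T₂ = 4.91677 × 10^-6 s⁻¹
|1/T₁ − 1/T₂| = 0.000337455 s⁻¹
T_syn = 1 / |1/T₁ − 1/T₂| = 2963.36 s ≈ 49.39 minutes

Final answer: T_syn = 49.39 minutes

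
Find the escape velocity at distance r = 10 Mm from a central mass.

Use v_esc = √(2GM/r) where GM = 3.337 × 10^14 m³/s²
r = 10 Mm = 1 × 10^7 m
GM = 3.337 × 10^14 m³/s²
2GM/r = 2 × (3.337 × 10^14) / (1 × 10^7) = 6.674 × 10^7 m²/s²
v_esc = √(2GM/r) = 8169.46 m/s ≈ 8.169 km/s

Final answer: 8.169 km/s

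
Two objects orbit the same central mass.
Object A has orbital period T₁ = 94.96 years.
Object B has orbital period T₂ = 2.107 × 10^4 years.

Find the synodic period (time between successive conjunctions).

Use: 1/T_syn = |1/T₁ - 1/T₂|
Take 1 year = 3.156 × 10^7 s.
T₁ = 94.96 years = 2.99694 × 10^9 s
T₂ = 2.107 × 10^4 years = 6.64969 × 10^11 s
1/T₁ = 3.33674 × 10^-10 s⁻¹
1/T₂ = 1.50383 × 10^-12 s⁻¹
|1/T₁ − 1/T₂| = 3.3217 × 10^-10 s⁻¹
T_syn = 1 / |1/T₁ − 1/T₂| = 3.01051 × 10^9 s ≈ 95.39 years

Final answer: T_syn = 95.39 years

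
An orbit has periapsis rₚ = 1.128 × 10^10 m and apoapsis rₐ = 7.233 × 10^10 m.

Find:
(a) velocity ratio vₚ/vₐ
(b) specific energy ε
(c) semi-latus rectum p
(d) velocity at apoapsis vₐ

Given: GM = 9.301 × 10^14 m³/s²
rₚ = 1.128 × 10^10 m
rₐ = 7.233 × 10^10 m
GM = 9.301 × 10^14 m³/s²
a = (rₚ + rₐ)/2 = 4.1805 × 10^10 m
e = (rₐ − rₚ)/(rₐ + rₚ) = (6.105 × 10^10) / (8.361 × 10^10) = 0.730176
(a) vₚ/vₐ = rₐ/rₚ (angular momentum) = (7.233 × 10^10) / (1.128 × 10^10) = 6.41223 ≈ 6.412
(b) 2a = 8.361 × 10^10 m;  ε = −GM/(2a) = -11124.3 J/kg ≈ -11.12 kJ/kg
(c) 1 − e² = 0.466843;  p = a(1 − e²) = 4.1805 × 10^10 × 0.466843 = 1.95164 × 10^10 m ≈ 1.952 × 10^10 m
(d) vₐ² = GM (2/rₐ − 1/a) = 9.301 × 10^14 × (2.7651 × 10^-11 − 2.39206 × 10^-11) = 3469.7 m²/s²;  vₐ = 58.9042 m/s ≈ 58.9 m/s

Final answer:
(a) velocity ratio vₚ/vₐ = 6.412
(b) specific energy ε = -11.12 kJ/kg
(c) semi-latus rectum p = 1.952 × 10^10 m
(d) velocity at apoapsis vₐ = 58.9 m/s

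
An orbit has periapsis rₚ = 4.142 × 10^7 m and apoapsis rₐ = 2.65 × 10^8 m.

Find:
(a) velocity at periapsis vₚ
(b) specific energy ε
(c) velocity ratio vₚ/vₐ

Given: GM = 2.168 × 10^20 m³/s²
rₚ = 4.142 × 10^7 m
rₐ = 2.65 × 10^8 m
GM = 2.168 × 10^20 m³/s²
a = (rₚ + rₐ)/2 = 1.5321 × 10^8 m
e = (rₐ − rₚ)/(rₐ + rₚ) = (2.2358 × 10^8) / (3.0642 × 10^8) = 0.729652
(a) vₚ² = GM (2/rₚ − 1/a) = 2.168 × 10^20 × (4.82859 × 10^-8 − 6.52699 × 10^-9) = 9.05332 × 10^12 m²/s²;  vₚ = 3.00887 × 10^6 m/s ≈ 3009 km/s
(b) 2a = 3.0642 × 10^8 m;  ε = −GM/(2a) = -7.07526 × 10^11 J/kg ≈ -707.5 GJ/kg
(c) vₚ/vₐ = rₐ/rₚ (angular momentum) = (2.65 × 10^8) / (4.142 × 10^7) = 6.39788 ≈ 6.398

Final answer:
(a) velocity at periapsis vₚ = 3009 km/s
(b) specific energy ε = -707.5 GJ/kg
(c) velocity ratio vₚ/vₐ = 6.398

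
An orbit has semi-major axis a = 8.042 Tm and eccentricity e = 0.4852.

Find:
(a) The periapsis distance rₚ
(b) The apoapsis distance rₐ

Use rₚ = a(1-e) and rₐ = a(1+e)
a = 8.042 Tm = 8.042 × 10^12 m
e = 0.4852:  1 − e = 0.5148,  1 + e = 1.4852
(a) rₚ = a(1 − e) = 8.042 × 10^12 m × 0.5148 = 4.14002 × 10^12 m ≈ 4.14 Tm
(b) rₐ = a(1 + e) = 8.042 × 10^12 m × 1.4852 = 1.1944 × 10^13 m ≈ 11.94 Tm

Final answer:
(a) rₚ = 4.14 Tm
(b) rₐ = 11.94 Tm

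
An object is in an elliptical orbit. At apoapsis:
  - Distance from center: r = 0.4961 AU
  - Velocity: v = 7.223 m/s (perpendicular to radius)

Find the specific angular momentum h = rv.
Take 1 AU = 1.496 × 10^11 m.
r = 0.4961 AU = 7.42166 × 10^10 m
v = 7.223 m/s
h = rv = 7.42166 × 10^10 × 7.223 = 5.36066 × 10^11 m²/s ≈ 5.361 × 10^11 m²/s

Final answer: h = 5.361 × 10^11 m²/s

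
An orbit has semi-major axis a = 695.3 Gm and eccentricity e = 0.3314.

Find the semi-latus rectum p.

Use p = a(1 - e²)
a = 695.3 Gm = 6.953 × 10^11 m
e = 0.3314,  e² = 0.109826,  1 − e² = 0.890174
p = a(1 − e²) = 6.953 × 10^11 m × 0.890174 = 6.18938 × 10^11 m ≈ 618.9 Gm

Final answer: p = 618.9 Gm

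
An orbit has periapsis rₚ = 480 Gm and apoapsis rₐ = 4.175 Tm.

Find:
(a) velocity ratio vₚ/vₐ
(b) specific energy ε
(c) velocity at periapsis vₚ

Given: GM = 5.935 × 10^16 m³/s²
rₚ = 480 Gm = 4.8 × 10^11 m
rₐ = 4.175 Tm = 4.175 × 10^12 m
GM = 5.935 × 10^16 m³/s²
a = (rₚ + rₐ)/2 = 2.3275 × 10^12 m
e = (rₐ − rₚ)/(rₐ + rₚ) = (3.695 × 10^12) / (4.655 × 10^12) = 0.79377
(a) vₚ/vₐ = rₐ/rₚ (angular momentum) = (4.175 × 10^12) / (4.8 × 10^11) = 8.69792 ≈ 8.698
(b) 2a = 4.655 × 10^12 m;  ε = −GM/(2a) = -12749.7 J/kg ≈ -12.75 kJ/kg
(c) vₚ² = GM (2/rₚ − 1/a) = 5.935 × 10^16 × (4.16667 × 10^-12 − 4.29646 × 10^-13) = 221792 m²/s²;  vₚ = 470.948 m/s ≈ 470.9 m/s

Final answer:
(a) velocity ratio vₚ/vₐ = 8.698
(b) specific energy ε = -12.75 kJ/kg
(c) velocity at periapsis vₚ = 470.9 m/s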